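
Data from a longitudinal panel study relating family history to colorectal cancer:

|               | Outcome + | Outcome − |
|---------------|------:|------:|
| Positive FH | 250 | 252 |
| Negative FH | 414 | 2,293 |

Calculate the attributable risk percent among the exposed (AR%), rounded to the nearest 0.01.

Cells: a = 250, b = 252, c = 414, d = 2293.
Risk in exposed = 250/502 = 0.49801; risk in unexposed = 414/2707 = 0.15294.
RR = 0.49801/0.15294 = 3.25630
AR% = (RR − 1)/RR × 100 = (3.25630 − 1)/3.25630 × 100 = 69.2903%

69.29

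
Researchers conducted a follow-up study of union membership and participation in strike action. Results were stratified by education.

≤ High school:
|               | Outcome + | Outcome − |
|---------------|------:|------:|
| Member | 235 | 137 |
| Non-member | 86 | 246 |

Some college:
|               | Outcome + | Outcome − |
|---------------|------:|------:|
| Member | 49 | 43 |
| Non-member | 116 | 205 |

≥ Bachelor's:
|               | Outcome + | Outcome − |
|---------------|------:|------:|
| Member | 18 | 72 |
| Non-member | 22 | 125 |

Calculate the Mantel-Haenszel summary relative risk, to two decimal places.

RR_MH = Σ(aᵢ·n₀ᵢ/nᵢ) / Σ(cᵢ·n₁ᵢ/nᵢ), with n₁ᵢ = aᵢ+bᵢ (exposed), n₀ᵢ = cᵢ+dᵢ (unexposed), nᵢ = n₁ᵢ+n₀ᵢ.
Stratum 1 (≤ High school): n₁ = 372, n₀ = 332, n = 704; a·n₀/n = 235·332/704 = 110.8239; c·n₁/n = 86·372/704 = 45.4432
Stratum 2 (Some college): n₁ = 92, n₀ = 321, n = 413; a·n₀/n = 49·321/413 = 38.0847; c·n₁/n = 116·92/413 = 25.8402
Stratum 3 (≥ Bachelor's): n₁ = 90, n₀ = 147, n = 237; a·n₀/n = 18·147/237 = 11.1646; c·n₁/n = 22·90/237 = 8.3544
RR_MH = (110.8239 + 38.0847 + 11.1646) / (45.4432 + 25.8402 + 8.3544) = 160.0732 / 79.6378 = 2.01001

2.01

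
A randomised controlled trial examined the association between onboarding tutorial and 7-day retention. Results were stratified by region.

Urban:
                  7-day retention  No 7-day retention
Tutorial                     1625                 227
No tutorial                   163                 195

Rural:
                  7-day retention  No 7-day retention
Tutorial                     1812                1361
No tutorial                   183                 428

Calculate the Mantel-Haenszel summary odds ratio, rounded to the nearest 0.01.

4.22

OR_MH = Σ(aᵢdᵢ/nᵢ) / Σ(bᵢcᵢ/nᵢ), where nᵢ is the stratum total.
Stratum 1 (Urban): n = 2210; a·d/n = 1625·195/2210 = 143.3824; b·c/n = 227·163/2210 = 16.7425
Stratum 2 (Rural): n = 3784; a·d/n = 1812·428/3784 = 204.9514; b·c/n = 1361·183/3784 = 65.8200
OR_MH = (143.3824 + 204.9514) / (16.7425 + 65.8200) = 348.3337 / 82.5626 = 4.21903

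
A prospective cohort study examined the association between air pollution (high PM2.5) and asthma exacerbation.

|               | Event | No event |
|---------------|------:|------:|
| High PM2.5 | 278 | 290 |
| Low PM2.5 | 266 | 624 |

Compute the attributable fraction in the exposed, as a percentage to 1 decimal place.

Cells: a = 278, b = 290, c = 266, d = 624.
Risk in exposed = 278/568 = 0.48944; risk in unexposed = 266/890 = 0.29888.
RR = 0.48944/0.29888 = 1.63759
AR% = (RR − 1)/RR × 100 = (1.63759 − 1)/1.63759 × 100 = 38.9346%

38.9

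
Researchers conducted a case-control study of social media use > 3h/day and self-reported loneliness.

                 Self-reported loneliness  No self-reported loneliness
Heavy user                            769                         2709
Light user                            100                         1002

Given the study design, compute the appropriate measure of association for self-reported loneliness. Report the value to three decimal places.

2.844

Cells: a = 769, b = 2709, c = 100, d = 1002.
This is a case-control study: participants were sampled on outcome status, so risks in the source population cannot be estimated directly — relative risk is not valid here. The odds ratio is the appropriate measure.
OR = (a·d)/(b·c) = (769 × 1002) / (2709 × 100) = 770538 / 270900 = 2.84436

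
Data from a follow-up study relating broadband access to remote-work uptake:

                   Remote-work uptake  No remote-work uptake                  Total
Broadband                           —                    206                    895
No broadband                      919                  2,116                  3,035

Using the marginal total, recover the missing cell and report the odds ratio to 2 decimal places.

The missing cell is in the exposed row: 895 − 206 = 689.
So a = 689, b = 206, c = 919, d = 2116.
OR = (a·d)/(b·c) = (689 × 2116) / (206 × 919) = 1457924 / 189314 = 7.70109

7.70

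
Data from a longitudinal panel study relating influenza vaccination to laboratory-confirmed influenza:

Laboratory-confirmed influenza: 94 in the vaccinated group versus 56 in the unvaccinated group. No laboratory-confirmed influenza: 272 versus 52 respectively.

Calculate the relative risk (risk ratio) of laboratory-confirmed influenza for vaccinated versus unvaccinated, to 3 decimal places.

From the description: a = 94, b = 272, c = 56, d = 52.
Risk in exposed = 94/366 = 0.25683; risk in unexposed = 56/108 = 0.51852.
RR = 0.25683 / 0.51852 = 0.49532
The risk is 50% lower among the exposed than among the unexposed.

0.495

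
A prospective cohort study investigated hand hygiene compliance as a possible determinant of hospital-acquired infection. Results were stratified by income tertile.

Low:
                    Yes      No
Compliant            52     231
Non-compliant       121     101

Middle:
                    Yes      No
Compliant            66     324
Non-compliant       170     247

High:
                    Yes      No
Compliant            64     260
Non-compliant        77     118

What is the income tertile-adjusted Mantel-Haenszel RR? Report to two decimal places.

RR_MH = Σ(aᵢ·n₀ᵢ/nᵢ) / Σ(cᵢ·n₁ᵢ/nᵢ), with n₁ᵢ = aᵢ+bᵢ (exposed), n₀ᵢ = cᵢ+dᵢ (unexposed), nᵢ = n₁ᵢ+n₀ᵢ.
Stratum 1 (Low): n₁ = 283, n₀ = 222, n = 505; a·n₀/n = 52·222/505 = 22.8594; c·n₁/n = 121·283/505 = 67.8079
Stratum 2 (Middle): n₁ = 390, n₀ = 417, n = 807; a·n₀/n = 66·417/807 = 34.1041; c·n₁/n = 170·390/807 = 82.1561
Stratum 3 (High): n₁ = 324, n₀ = 195, n = 519; a·n₀/n = 64·195/519 = 24.0462; c·n₁/n = 77·324/519 = 48.0694
RR_MH = (22.8594 + 34.1041 + 24.0462) / (67.8079 + 82.1561 + 48.0694) = 81.0097 / 198.0334 = 0.40907

0.41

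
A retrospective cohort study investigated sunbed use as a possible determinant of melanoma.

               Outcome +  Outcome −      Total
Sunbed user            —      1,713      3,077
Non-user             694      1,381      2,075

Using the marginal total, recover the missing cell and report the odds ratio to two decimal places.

1.58

The missing cell is in the exposed row: 3077 − 1713 = 1364.
So a = 1364, b = 1713, c = 694, d = 1381.
OR = (a·d)/(b·c) = (1364 × 1381) / (1713 × 694) = 1883684 / 1188822 = 1.58450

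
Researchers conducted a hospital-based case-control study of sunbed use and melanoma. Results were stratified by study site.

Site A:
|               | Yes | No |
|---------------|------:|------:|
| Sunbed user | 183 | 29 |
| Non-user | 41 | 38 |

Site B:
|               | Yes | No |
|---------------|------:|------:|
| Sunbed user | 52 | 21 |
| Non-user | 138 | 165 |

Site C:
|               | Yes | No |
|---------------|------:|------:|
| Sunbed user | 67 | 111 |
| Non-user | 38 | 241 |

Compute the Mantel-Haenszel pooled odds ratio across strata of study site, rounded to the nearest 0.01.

OR_MH = Σ(aᵢdᵢ/nᵢ) / Σ(bᵢcᵢ/nᵢ), where nᵢ is the stratum total.
Stratum 1 (Site A): n = 291; a·d/n = 183·38/291 = 23.8969; b·c/n = 29·41/291 = 4.0859
Stratum 2 (Site B): n = 376; a·d/n = 52·165/376 = 22.8191; b·c/n = 21·138/376 = 7.7074
Stratum 3 (Site C): n = 457; a·d/n = 67·241/457 = 35.3326; b·c/n = 111·38/457 = 9.2298
OR_MH = (23.8969 + 22.8191 + 35.3326) / (4.0859 + 7.7074 + 9.2298) = 82.0487 / 21.0231 = 3.90278

3.90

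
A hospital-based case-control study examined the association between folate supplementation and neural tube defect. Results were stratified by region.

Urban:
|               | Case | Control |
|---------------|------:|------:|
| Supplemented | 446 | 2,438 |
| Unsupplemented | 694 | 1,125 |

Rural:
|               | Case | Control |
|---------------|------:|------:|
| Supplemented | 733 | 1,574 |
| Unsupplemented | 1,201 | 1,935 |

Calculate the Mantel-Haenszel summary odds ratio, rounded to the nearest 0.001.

0.519

OR_MH = Σ(aᵢdᵢ/nᵢ) / Σ(bᵢcᵢ/nᵢ), where nᵢ is the stratum total.
Stratum 1 (Urban): n = 4703; a·d/n = 446·1125/4703 = 106.6872; b·c/n = 2438·694/4703 = 359.7644
Stratum 2 (Rural): n = 5443; a·d/n = 733·1935/5443 = 260.5833; b·c/n = 1574·1201/5443 = 347.3037
OR_MH = (106.6872 + 260.5833) / (359.7644 + 347.3037) = 367.2705 / 707.0681 = 0.51943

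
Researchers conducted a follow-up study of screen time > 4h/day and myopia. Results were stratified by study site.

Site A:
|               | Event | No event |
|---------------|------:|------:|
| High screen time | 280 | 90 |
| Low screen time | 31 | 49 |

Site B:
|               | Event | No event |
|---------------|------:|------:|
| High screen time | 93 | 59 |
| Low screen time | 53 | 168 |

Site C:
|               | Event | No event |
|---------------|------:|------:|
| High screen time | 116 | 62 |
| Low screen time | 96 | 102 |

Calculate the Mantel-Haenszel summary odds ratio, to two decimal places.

3.41

OR_MH = Σ(aᵢdᵢ/nᵢ) / Σ(bᵢcᵢ/nᵢ), where nᵢ is the stratum total.
Stratum 1 (Site A): n = 450; a·d/n = 280·49/450 = 30.4889; b·c/n = 90·31/450 = 6.2000
Stratum 2 (Site B): n = 373; a·d/n = 93·168/373 = 41.8874; b·c/n = 59·53/373 = 8.3834
Stratum 3 (Site C): n = 376; a·d/n = 116·102/376 = 31.4681; b·c/n = 62·96/376 = 15.8298
OR_MH = (30.4889 + 41.8874 + 31.4681) / (6.2000 + 8.3834 + 15.8298) = 103.8444 / 30.4132 = 3.41445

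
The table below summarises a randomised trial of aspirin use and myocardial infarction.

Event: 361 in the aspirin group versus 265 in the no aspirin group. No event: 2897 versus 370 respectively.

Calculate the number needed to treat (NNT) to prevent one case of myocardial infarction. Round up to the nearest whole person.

Risk in treated group = 361/3258 = 0.11080; risk in control = 265/635 = 0.41732.
Absolute risk reduction = 0.41732 − 0.11080 = 0.30652
NNT = 1 / ARR = 1 / 0.30652 = 3.262 → round up → 4

4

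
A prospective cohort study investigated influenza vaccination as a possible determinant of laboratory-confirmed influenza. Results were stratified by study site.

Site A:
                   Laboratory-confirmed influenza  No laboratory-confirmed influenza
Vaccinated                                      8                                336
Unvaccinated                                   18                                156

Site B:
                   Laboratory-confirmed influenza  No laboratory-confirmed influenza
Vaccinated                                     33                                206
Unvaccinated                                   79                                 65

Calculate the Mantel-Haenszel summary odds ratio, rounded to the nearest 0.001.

0.148

OR_MH = Σ(aᵢdᵢ/nᵢ) / Σ(bᵢcᵢ/nᵢ), where nᵢ is the stratum total.
Stratum 1 (Site A): n = 518; a·d/n = 8·156/518 = 2.4093; b·c/n = 336·18/518 = 11.6757
Stratum 2 (Site B): n = 383; a·d/n = 33·65/383 = 5.6005; b·c/n = 206·79/383 = 42.4909
OR_MH = (2.4093 + 5.6005) / (11.6757 + 42.4909) = 8.0098 / 54.1665 = 0.14787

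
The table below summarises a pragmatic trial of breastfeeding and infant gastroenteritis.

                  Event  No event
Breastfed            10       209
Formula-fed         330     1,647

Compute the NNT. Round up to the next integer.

9

Risk in treated group = 10/219 = 0.04566; risk in control = 330/1977 = 0.16692.
Absolute risk reduction = 0.16692 − 0.04566 = 0.12126
NNT = 1 / ARR = 1 / 0.12126 = 8.247 → round up → 9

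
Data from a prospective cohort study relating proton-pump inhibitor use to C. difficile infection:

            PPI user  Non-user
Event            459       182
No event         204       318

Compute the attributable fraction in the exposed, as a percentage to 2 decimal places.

Reading the table with exposure as columns: a = 459 (PPI user, case), b = 204 (PPI user, non-case), c = 182 (Non-user, case), d = 318.
Risk in exposed = 459/663 = 0.69231; risk in unexposed = 182/500 = 0.36400.
RR = 0.69231/0.36400 = 1.90194
AR% = (RR − 1)/RR × 100 = (1.90194 − 1)/1.90194 × 100 = 47.4222%

47.42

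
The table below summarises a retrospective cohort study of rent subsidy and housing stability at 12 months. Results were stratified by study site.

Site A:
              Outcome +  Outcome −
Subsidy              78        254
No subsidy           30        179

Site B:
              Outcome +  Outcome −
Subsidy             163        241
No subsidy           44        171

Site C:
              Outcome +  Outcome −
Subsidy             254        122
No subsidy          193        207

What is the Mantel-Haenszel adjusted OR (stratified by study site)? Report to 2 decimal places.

OR_MH = Σ(aᵢdᵢ/nᵢ) / Σ(bᵢcᵢ/nᵢ), where nᵢ is the stratum total.
Stratum 1 (Site A): n = 541; a·d/n = 78·179/541 = 25.8078; b·c/n = 254·30/541 = 14.0850
Stratum 2 (Site B): n = 619; a·d/n = 163·171/619 = 45.0291; b·c/n = 241·44/619 = 17.1309
Stratum 3 (Site C): n = 776; a·d/n = 254·207/776 = 67.7552; b·c/n = 122·193/776 = 30.3428
OR_MH = (25.8078 + 45.0291 + 67.7552) / (14.0850 + 17.1309 + 30.3428) = 138.5920 / 61.5587 = 2.25138

2.25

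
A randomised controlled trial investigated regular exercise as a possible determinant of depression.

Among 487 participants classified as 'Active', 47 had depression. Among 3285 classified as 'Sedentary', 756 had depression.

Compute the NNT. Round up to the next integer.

8

Risk in treated group = 47/487 = 0.09651; risk in control = 756/3285 = 0.23014.
Absolute risk reduction = 0.23014 − 0.09651 = 0.13363
NNT = 1 / ARR = 1 / 0.13363 = 7.483 → round up → 8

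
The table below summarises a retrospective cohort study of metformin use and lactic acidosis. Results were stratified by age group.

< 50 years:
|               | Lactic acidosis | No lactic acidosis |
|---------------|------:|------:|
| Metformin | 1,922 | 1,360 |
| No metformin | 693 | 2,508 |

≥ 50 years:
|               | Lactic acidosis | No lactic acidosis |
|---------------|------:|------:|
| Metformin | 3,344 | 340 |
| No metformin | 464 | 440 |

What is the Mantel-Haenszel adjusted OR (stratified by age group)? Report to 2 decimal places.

5.92

OR_MH = Σ(aᵢdᵢ/nᵢ) / Σ(bᵢcᵢ/nᵢ), where nᵢ is the stratum total.
Stratum 1 (< 50 years): n = 6483; a·d/n = 1922·2508/6483 = 743.5410; b·c/n = 1360·693/6483 = 145.3771
Stratum 2 (≥ 50 years): n = 4588; a·d/n = 3344·440/4588 = 320.6975; b·c/n = 340·464/4588 = 34.3854
OR_MH = (743.5410 + 320.6975) / (145.3771 + 34.3854) = 1064.2384 / 179.7625 = 5.92025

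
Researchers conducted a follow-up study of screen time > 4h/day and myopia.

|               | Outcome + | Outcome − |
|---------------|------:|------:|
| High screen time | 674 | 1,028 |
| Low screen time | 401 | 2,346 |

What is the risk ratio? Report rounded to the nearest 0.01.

Cells: a = 674, b = 1028, c = 401, d = 2346.
Risk in exposed = 674/1702 = 0.39600; risk in unexposed = 401/2747 = 0.14598.
RR = 0.39600 / 0.14598 = 2.71278
The risk among the exposed is 2.71 times that among the unexposed.

2.71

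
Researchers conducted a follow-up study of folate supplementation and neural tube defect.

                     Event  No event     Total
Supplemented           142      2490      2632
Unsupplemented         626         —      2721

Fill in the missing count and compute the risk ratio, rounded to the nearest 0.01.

The missing cell is in the unexposed row: 2721 − 626 = 2095.
So a = 142, b = 2490, c = 626, d = 2095.
RR = [a/(a+b)] / [c/(c+d)] = (142/2632) / (626/2721) = 0.05395/0.23006 = 0.23451

0.23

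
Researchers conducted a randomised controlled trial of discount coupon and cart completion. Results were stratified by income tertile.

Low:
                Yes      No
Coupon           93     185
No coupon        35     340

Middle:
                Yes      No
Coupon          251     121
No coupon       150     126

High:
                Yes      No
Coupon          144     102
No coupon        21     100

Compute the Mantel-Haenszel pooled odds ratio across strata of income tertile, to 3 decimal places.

3.118

OR_MH = Σ(aᵢdᵢ/nᵢ) / Σ(bᵢcᵢ/nᵢ), where nᵢ is the stratum total.
Stratum 1 (Low): n = 653; a·d/n = 93·340/653 = 48.4227; b·c/n = 185·35/653 = 9.9158
Stratum 2 (Middle): n = 648; a·d/n = 251·126/648 = 48.8056; b·c/n = 121·150/648 = 28.0093
Stratum 3 (High): n = 367; a·d/n = 144·100/367 = 39.2371; b·c/n = 102·21/367 = 5.8365
OR_MH = (48.4227 + 48.8056 + 39.2371) / (9.9158 + 28.0093 + 5.8365) = 136.4653 / 43.7615 = 3.11838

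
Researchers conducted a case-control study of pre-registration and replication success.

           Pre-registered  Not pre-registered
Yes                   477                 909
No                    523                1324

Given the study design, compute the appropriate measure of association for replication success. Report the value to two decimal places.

Reading the table with exposure as columns: a = 477 (Pre-registered, case), b = 523 (Pre-registered, non-case), c = 909 (Not pre-registered, case), d = 1324.
This is a case-control study: participants were sampled on outcome status, so risks in the source population cannot be estimated directly — relative risk is not valid here. The odds ratio is the appropriate measure.
OR = (a·d)/(b·c) = (477 × 1324) / (523 × 909) = 631548 / 475407 = 1.32844

1.33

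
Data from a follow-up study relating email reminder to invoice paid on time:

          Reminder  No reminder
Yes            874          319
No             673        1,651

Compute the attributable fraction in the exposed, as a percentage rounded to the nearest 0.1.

Reading the table with exposure as columns: a = 874 (Reminder, case), b = 673 (Reminder, non-case), c = 319 (No reminder, case), d = 1651.
Risk in exposed = 874/1547 = 0.56496; risk in unexposed = 319/1970 = 0.16193.
RR = 0.56496/0.16193 = 3.48897
AR% = (RR − 1)/RR × 100 = (3.48897 − 1)/3.48897 × 100 = 71.3382%

71.3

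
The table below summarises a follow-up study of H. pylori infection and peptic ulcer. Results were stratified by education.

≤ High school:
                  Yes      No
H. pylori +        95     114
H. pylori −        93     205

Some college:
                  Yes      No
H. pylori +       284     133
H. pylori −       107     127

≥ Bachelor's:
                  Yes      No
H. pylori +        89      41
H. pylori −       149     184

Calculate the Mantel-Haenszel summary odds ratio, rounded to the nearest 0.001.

OR_MH = Σ(aᵢdᵢ/nᵢ) / Σ(bᵢcᵢ/nᵢ), where nᵢ is the stratum total.
Stratum 1 (≤ High school): n = 507; a·d/n = 95·205/507 = 38.4122; b·c/n = 114·93/507 = 20.9112
Stratum 2 (Some college): n = 651; a·d/n = 284·127/651 = 55.4040; b·c/n = 133·107/651 = 21.8602
Stratum 3 (≥ Bachelor's): n = 463; a·d/n = 89·184/463 = 35.3693; b·c/n = 41·149/463 = 13.1944
OR_MH = (38.4122 + 55.4040 + 35.3693) / (20.9112 + 21.8602 + 13.1944) = 129.1856 / 55.9658 = 2.30829

2.308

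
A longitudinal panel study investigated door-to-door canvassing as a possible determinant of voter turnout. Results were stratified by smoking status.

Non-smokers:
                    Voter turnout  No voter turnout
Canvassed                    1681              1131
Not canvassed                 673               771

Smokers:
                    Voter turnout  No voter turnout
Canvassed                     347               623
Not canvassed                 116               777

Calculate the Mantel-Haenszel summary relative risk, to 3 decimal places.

1.459

RR_MH = Σ(aᵢ·n₀ᵢ/nᵢ) / Σ(cᵢ·n₁ᵢ/nᵢ), with n₁ᵢ = aᵢ+bᵢ (exposed), n₀ᵢ = cᵢ+dᵢ (unexposed), nᵢ = n₁ᵢ+n₀ᵢ.
Stratum 1 (Non-smokers): n₁ = 2812, n₀ = 1444, n = 4256; a·n₀/n = 1681·1444/4256 = 570.3393; c·n₁/n = 673·2812/4256 = 444.6607
Stratum 2 (Smokers): n₁ = 970, n₀ = 893, n = 1863; a·n₀/n = 347·893/1863 = 166.3290; c·n₁/n = 116·970/1863 = 60.3972
RR_MH = (570.3393 + 166.3290) / (444.6607 + 60.3972) = 736.6683 / 505.0579 = 1.45858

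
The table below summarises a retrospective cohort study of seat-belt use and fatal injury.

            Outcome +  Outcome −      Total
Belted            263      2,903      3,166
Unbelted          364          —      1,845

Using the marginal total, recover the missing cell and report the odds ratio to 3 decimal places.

The missing cell is in the unexposed row: 1845 − 364 = 1481.
So a = 263, b = 2903, c = 364, d = 1481.
OR = (a·d)/(b·c) = (263 × 1481) / (2903 × 364) = 389503 / 1056692 = 0.36861

0.369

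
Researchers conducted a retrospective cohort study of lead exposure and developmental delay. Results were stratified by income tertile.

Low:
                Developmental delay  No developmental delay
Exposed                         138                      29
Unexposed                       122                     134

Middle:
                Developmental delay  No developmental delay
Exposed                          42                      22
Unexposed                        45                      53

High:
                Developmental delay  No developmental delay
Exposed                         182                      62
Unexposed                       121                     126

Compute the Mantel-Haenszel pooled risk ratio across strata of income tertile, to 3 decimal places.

1.590

RR_MH = Σ(aᵢ·n₀ᵢ/nᵢ) / Σ(cᵢ·n₁ᵢ/nᵢ), with n₁ᵢ = aᵢ+bᵢ (exposed), n₀ᵢ = cᵢ+dᵢ (unexposed), nᵢ = n₁ᵢ+n₀ᵢ.
Stratum 1 (Low): n₁ = 167, n₀ = 256, n = 423; a·n₀/n = 138·256/423 = 83.5177; c·n₁/n = 122·167/423 = 48.1655
Stratum 2 (Middle): n₁ = 64, n₀ = 98, n = 162; a·n₀/n = 42·98/162 = 25.4074; c·n₁/n = 45·64/162 = 17.7778
Stratum 3 (High): n₁ = 244, n₀ = 247, n = 491; a·n₀/n = 182·247/491 = 91.5560; c·n₁/n = 121·244/491 = 60.1303
RR_MH = (83.5177 + 25.4074 + 91.5560) / (48.1655 + 17.7778 + 60.1303) = 200.4811 / 126.0736 = 1.59019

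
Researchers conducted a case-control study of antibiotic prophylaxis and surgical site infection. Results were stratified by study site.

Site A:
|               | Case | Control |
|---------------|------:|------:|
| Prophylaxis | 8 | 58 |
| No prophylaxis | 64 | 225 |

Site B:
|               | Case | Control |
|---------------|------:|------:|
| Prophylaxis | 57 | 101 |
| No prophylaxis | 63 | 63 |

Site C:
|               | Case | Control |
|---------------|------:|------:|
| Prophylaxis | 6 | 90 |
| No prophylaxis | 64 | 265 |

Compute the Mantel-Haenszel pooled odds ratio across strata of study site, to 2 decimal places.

0.46

OR_MH = Σ(aᵢdᵢ/nᵢ) / Σ(bᵢcᵢ/nᵢ), where nᵢ is the stratum total.
Stratum 1 (Site A): n = 355; a·d/n = 8·225/355 = 5.0704; b·c/n = 58·64/355 = 10.4563
Stratum 2 (Site B): n = 284; a·d/n = 57·63/284 = 12.6444; b·c/n = 101·63/284 = 22.4049
Stratum 3 (Site C): n = 425; a·d/n = 6·265/425 = 3.7412; b·c/n = 90·64/425 = 13.5529
OR_MH = (5.0704 + 12.6444 + 3.7412) / (10.4563 + 22.4049 + 13.5529) = 21.4560 / 46.4142 = 0.46227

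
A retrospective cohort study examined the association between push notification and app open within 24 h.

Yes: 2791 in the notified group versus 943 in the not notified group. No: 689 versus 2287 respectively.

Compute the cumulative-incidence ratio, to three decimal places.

2.747

From the description: a = 2791, b = 689, c = 943, d = 2287.
Risk in exposed = 2791/3480 = 0.80201; risk in unexposed = 943/3230 = 0.29195.
RR = 0.80201 / 0.29195 = 2.74708
The risk among the exposed is 2.75 times that among the unexposed.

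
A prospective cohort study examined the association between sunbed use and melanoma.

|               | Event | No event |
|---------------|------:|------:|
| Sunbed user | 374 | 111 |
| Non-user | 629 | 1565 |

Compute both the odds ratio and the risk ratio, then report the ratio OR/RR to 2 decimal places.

3.12

Cells: a = 374, b = 111, c = 629, d = 1565.
OR = (374·1565)/(111·629) = 585310/69819 = 8.38325
Risk in exposed = 374/485 = 0.77113; risk in unexposed = 629/2194 = 0.28669; RR = 2.68977
OR/RR = 8.38325 / 2.68977 = 3.11671
The outcome is not rare, so the OR lies further from 1 than the RR.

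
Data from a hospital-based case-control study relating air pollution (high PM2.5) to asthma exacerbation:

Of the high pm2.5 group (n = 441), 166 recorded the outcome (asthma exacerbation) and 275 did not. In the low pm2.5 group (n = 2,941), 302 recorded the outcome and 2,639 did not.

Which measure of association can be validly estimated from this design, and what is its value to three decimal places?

From the description: a = 166, b = 275, c = 302, d = 2639.
This is a hospital-based case-control study: participants were sampled on outcome status, so risks in the source population cannot be estimated directly — relative risk is not valid here. The odds ratio is the appropriate measure.
OR = (a·d)/(b·c) = (166 × 2639) / (275 × 302) = 438074 / 83050 = 5.27482

5.275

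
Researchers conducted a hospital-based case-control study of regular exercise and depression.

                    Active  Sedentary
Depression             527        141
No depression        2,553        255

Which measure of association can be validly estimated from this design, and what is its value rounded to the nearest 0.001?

Reading the table with exposure as columns: a = 527 (Active, case), b = 2553 (Active, non-case), c = 141 (Sedentary, case), d = 255.
This is a hospital-based case-control study: participants were sampled on outcome status, so risks in the source population cannot be estimated directly — relative risk is not valid here. The odds ratio is the appropriate measure.
OR = (a·d)/(b·c) = (527 × 255) / (2553 × 141) = 134385 / 359973 = 0.37332

0.373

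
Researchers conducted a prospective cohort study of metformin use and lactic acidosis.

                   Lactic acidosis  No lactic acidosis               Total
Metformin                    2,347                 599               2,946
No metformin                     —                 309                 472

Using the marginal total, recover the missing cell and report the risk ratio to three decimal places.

2.307

The missing cell is in the unexposed row: 472 − 309 = 163.
So a = 2347, b = 599, c = 163, d = 309.
RR = [a/(a+b)] / [c/(c+d)] = (2347/2946) / (163/472) = 0.79667/0.34534 = 2.30693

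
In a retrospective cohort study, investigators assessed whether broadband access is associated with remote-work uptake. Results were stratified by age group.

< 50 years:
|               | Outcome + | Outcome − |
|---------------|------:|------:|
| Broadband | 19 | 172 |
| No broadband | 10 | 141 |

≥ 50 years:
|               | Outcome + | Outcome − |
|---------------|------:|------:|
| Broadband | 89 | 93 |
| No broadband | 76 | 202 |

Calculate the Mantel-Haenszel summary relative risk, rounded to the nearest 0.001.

RR_MH = Σ(aᵢ·n₀ᵢ/nᵢ) / Σ(cᵢ·n₁ᵢ/nᵢ), with n₁ᵢ = aᵢ+bᵢ (exposed), n₀ᵢ = cᵢ+dᵢ (unexposed), nᵢ = n₁ᵢ+n₀ᵢ.
Stratum 1 (< 50 years): n₁ = 191, n₀ = 151, n = 342; a·n₀/n = 19·151/342 = 8.3889; c·n₁/n = 10·191/342 = 5.5848
Stratum 2 (≥ 50 years): n₁ = 182, n₀ = 278, n = 460; a·n₀/n = 89·278/460 = 53.7870; c·n₁/n = 76·182/460 = 30.0696
RR_MH = (8.3889 + 53.7870) / (5.5848 + 30.0696) = 62.1758 / 35.6544 = 1.74385

1.744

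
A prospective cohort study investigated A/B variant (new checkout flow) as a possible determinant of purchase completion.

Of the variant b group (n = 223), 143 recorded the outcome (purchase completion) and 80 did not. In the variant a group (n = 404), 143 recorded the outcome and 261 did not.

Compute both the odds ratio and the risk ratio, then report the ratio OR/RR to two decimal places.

From the description: a = 143, b = 80, c = 143, d = 261.
OR = (143·261)/(80·143) = 37323/11440 = 3.26250
Risk in exposed = 143/223 = 0.64126; risk in unexposed = 143/404 = 0.35396; RR = 1.81166
OR/RR = 3.26250 / 1.81166 = 1.80084
The outcome is not rare, so the OR lies further from 1 than the RR.

1.80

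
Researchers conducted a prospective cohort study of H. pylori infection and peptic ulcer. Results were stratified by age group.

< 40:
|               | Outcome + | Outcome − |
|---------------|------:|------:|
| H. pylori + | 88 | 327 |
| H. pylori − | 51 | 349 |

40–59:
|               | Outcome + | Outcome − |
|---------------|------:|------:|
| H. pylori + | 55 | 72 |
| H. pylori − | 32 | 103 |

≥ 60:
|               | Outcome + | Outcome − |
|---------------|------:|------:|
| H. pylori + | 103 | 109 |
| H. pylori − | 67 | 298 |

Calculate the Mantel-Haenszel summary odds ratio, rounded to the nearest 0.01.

OR_MH = Σ(aᵢdᵢ/nᵢ) / Σ(bᵢcᵢ/nᵢ), where nᵢ is the stratum total.
Stratum 1 (< 40): n = 815; a·d/n = 88·349/815 = 37.6834; b·c/n = 327·51/815 = 20.4626
Stratum 2 (40–59): n = 262; a·d/n = 55·103/262 = 21.6221; b·c/n = 72·32/262 = 8.7939
Stratum 3 (≥ 60): n = 577; a·d/n = 103·298/577 = 53.1958; b·c/n = 109·67/577 = 12.6568
OR_MH = (37.6834 + 21.6221 + 53.1958) / (20.4626 + 8.7939 + 12.6568) = 112.5014 / 41.9133 = 2.68414

2.68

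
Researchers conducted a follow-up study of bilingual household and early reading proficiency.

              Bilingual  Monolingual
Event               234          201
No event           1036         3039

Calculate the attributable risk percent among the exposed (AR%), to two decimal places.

Reading the table with exposure as columns: a = 234 (Bilingual, case), b = 1036 (Bilingual, non-case), c = 201 (Monolingual, case), d = 3039.
Risk in exposed = 234/1270 = 0.18425; risk in unexposed = 201/3240 = 0.06204.
RR = 0.18425/0.06204 = 2.97003
AR% = (RR − 1)/RR × 100 = (2.97003 − 1)/2.97003 × 100 = 66.3303%

66.33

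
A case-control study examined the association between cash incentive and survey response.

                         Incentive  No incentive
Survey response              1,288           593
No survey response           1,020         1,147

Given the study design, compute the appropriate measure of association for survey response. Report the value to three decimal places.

2.442

Reading the table with exposure as columns: a = 1288 (Incentive, case), b = 1020 (Incentive, non-case), c = 593 (No incentive, case), d = 1147.
This is a case-control study: participants were sampled on outcome status, so risks in the source population cannot be estimated directly — relative risk is not valid here. The odds ratio is the appropriate measure.
OR = (a·d)/(b·c) = (1288 × 1147) / (1020 × 593) = 1477336 / 604860 = 2.44244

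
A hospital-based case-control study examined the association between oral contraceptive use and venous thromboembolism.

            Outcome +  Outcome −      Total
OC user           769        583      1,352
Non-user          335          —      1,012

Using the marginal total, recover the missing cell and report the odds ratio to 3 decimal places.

2.666

The missing cell is in the unexposed row: 1012 − 335 = 677.
So a = 769, b = 583, c = 335, d = 677.
OR = (a·d)/(b·c) = (769 × 677) / (583 × 335) = 520613 / 195305 = 2.66564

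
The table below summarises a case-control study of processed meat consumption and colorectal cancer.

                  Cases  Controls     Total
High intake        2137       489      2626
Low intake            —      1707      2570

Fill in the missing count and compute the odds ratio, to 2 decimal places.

8.64

The missing cell is in the unexposed row: 2570 − 1707 = 863.
So a = 2137, b = 489, c = 863, d = 1707.
OR = (a·d)/(b·c) = (2137 × 1707) / (489 × 863) = 3647859 / 422007 = 8.64407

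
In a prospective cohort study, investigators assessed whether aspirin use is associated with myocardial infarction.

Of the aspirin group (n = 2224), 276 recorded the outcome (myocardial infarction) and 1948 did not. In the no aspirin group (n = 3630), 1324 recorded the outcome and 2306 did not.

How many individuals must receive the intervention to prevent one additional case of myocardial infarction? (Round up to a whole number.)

5

Risk in treated group = 276/2224 = 0.12410; risk in control = 1324/3630 = 0.36474.
Absolute risk reduction = 0.36474 − 0.12410 = 0.24064
NNT = 1 / ARR = 1 / 0.24064 = 4.156 → round up → 5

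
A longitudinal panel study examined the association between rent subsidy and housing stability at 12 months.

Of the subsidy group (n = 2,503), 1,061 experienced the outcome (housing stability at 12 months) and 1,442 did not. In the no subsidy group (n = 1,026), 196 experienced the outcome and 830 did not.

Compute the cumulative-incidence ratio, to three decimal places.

2.219

From the description: a = 1061, b = 1442, c = 196, d = 830.
Risk in exposed = 1061/2503 = 0.42389; risk in unexposed = 196/1026 = 0.19103.
RR = 0.42389 / 0.19103 = 2.21894
The risk among the exposed is 2.22 times that among the unexposed.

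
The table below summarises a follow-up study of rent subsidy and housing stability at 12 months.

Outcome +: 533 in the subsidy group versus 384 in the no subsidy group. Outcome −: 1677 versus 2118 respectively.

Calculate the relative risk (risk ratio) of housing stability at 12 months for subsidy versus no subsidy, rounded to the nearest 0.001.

From the description: a = 533, b = 1677, c = 384, d = 2118.
Risk in exposed = 533/2210 = 0.24118; risk in unexposed = 384/2502 = 0.15348.
RR = 0.24118 / 0.15348 = 1.57142
The risk among the exposed is 1.57 times that among the unexposed.

1.571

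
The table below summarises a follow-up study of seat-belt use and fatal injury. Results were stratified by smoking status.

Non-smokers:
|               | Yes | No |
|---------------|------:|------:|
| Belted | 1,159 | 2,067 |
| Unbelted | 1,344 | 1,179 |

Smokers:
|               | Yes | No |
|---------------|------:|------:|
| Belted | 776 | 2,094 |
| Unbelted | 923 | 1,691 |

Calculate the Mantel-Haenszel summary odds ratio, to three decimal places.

0.571

OR_MH = Σ(aᵢdᵢ/nᵢ) / Σ(bᵢcᵢ/nᵢ), where nᵢ is the stratum total.
Stratum 1 (Non-smokers): n = 5749; a·d/n = 1159·1179/5749 = 237.6867; b·c/n = 2067·1344/5749 = 483.2228
Stratum 2 (Smokers): n = 5484; a·d/n = 776·1691/5484 = 239.2808; b·c/n = 2094·923/5484 = 352.4365
OR_MH = (237.6867 + 239.2808) / (483.2228 + 352.4365) = 476.9675 / 835.6594 = 0.57077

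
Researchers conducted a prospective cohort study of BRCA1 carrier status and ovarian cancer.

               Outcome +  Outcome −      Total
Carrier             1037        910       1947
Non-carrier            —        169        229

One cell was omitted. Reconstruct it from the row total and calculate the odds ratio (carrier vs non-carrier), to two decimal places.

The missing cell is in the unexposed row: 229 − 169 = 60.
So a = 1037, b = 910, c = 60, d = 169.
OR = (a·d)/(b·c) = (1037 × 169) / (910 × 60) = 175253 / 54600 = 3.20976

3.21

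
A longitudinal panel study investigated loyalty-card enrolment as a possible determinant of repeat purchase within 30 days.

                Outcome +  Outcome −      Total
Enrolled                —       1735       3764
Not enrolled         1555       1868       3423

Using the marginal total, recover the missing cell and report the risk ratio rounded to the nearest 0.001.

1.187

The missing cell is in the exposed row: 3764 − 1735 = 2029.
So a = 2029, b = 1735, c = 1555, d = 1868.
RR = [a/(a+b)] / [c/(c+d)] = (2029/3764) / (1555/3423) = 0.53905/0.45428 = 1.18661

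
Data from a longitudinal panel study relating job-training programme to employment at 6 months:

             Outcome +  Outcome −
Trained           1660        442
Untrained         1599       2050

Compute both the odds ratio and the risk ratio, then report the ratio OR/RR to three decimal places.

2.672

Cells: a = 1660, b = 442, c = 1599, d = 2050.
OR = (1660·2050)/(442·1599) = 3403000/706758 = 4.81494
Risk in exposed = 1660/2102 = 0.78972; risk in unexposed = 1599/3649 = 0.43820; RR = 1.80219
OR/RR = 4.81494 / 1.80219 = 2.67172
The outcome is not rare, so the OR lies further from 1 than the RR.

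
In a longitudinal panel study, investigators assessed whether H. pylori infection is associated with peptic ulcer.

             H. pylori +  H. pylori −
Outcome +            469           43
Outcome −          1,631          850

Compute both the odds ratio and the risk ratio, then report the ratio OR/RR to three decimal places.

Reading the table with exposure as columns: a = 469 (H. pylori +, case), b = 1631 (H. pylori +, non-case), c = 43 (H. pylori −, case), d = 850.
OR = (469·850)/(1631·43) = 398650/70133 = 5.68420
Risk in exposed = 469/2100 = 0.22333; risk in unexposed = 43/893 = 0.04815; RR = 4.63806
OR/RR = 5.68420 / 4.63806 = 1.22555
The outcome is not rare, so the OR lies further from 1 than the RR.

1.226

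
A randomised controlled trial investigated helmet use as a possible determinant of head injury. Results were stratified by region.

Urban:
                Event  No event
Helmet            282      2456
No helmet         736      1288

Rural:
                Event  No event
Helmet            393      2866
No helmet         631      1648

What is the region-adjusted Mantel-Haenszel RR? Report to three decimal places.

RR_MH = Σ(aᵢ·n₀ᵢ/nᵢ) / Σ(cᵢ·n₁ᵢ/nᵢ), with n₁ᵢ = aᵢ+bᵢ (exposed), n₀ᵢ = cᵢ+dᵢ (unexposed), nᵢ = n₁ᵢ+n₀ᵢ.
Stratum 1 (Urban): n₁ = 2738, n₀ = 2024, n = 4762; a·n₀/n = 282·2024/4762 = 119.8589; c·n₁/n = 736·2738/4762 = 423.1768
Stratum 2 (Rural): n₁ = 3259, n₀ = 2279, n = 5538; a·n₀/n = 393·2279/5538 = 161.7275; c·n₁/n = 631·3259/5538 = 371.3306
RR_MH = (119.8589 + 161.7275) / (423.1768 + 371.3306) = 281.5864 / 794.5074 = 0.35442

0.354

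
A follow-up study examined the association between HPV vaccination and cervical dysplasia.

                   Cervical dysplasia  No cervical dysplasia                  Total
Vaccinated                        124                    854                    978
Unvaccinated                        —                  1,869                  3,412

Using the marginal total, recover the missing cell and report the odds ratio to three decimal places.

0.176

The missing cell is in the unexposed row: 3412 − 1869 = 1543.
So a = 124, b = 854, c = 1543, d = 1869.
OR = (a·d)/(b·c) = (124 × 1869) / (854 × 1543) = 231756 / 1317722 = 0.17588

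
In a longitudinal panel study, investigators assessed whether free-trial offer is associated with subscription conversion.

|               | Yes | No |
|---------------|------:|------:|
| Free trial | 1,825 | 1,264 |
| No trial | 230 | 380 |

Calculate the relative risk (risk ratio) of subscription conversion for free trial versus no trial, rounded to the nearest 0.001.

1.567

Cells: a = 1825, b = 1264, c = 230, d = 380.
Risk in exposed = 1825/3089 = 0.59081; risk in unexposed = 230/610 = 0.37705.
RR = 0.59081 / 0.37705 = 1.56692
The risk among the exposed is 1.57 times that among the unexposed.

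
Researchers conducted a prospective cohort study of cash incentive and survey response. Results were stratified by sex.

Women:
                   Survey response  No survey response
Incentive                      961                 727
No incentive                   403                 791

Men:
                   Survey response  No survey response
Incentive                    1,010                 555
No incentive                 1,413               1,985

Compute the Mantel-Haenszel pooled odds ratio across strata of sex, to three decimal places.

2.571

OR_MH = Σ(aᵢdᵢ/nᵢ) / Σ(bᵢcᵢ/nᵢ), where nᵢ is the stratum total.
Stratum 1 (Women): n = 2882; a·d/n = 961·791/2882 = 263.7582; b·c/n = 727·403/2882 = 101.6589
Stratum 2 (Men): n = 4963; a·d/n = 1010·1985/4963 = 403.9593; b·c/n = 555·1413/4963 = 158.0123
OR_MH = (263.7582 + 403.9593) / (101.6589 + 158.0123) = 667.7175 / 259.6712 = 2.57140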